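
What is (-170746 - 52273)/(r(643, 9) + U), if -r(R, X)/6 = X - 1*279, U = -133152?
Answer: 223019/131532 ≈ 1.6955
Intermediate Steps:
r(R, X) = 1674 - 6*X (r(R, X) = -6*(X - 1*279) = -6*(X - 279) = -6*(-279 + X) = 1674 - 6*X)
(-170746 - 52273)/(r(643, 9) + U) = (-170746 - 52273)/((1674 - 6*9) - 133152) = -223019/((1674 - 54) - 133152) = -223019/(1620 - 133152) = -223019/(-131532) = -223019*(-1/131532) = 223019/131532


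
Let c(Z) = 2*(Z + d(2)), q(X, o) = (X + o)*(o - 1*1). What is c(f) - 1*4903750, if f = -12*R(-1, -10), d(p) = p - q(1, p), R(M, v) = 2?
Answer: -4903800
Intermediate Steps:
q(X, o) = (-1 + o)*(X + o) (q(X, o) = (X + o)*(o - 1) = (X + o)*(-1 + o) = (-1 + o)*(X + o))
d(p) = 1 + p - p**2 (d(p) = p - (p**2 - 1*1 - p + 1*p) = p - (p**2 - 1 - p + p) = p - (-1 + p**2) = p + (1 - p**2) = 1 + p - p**2)
f = -24 (f = -12*2 = -24)
c(Z) = -2 + 2*Z (c(Z) = 2*(Z + (1 + 2 - 1*2**2)) = 2*(Z + (1 + 2 - 1*4)) = 2*(Z + (1 + 2 - 4)) = 2*(Z - 1) = 2*(-1 + Z) = -2 + 2*Z)
c(f) - 1*4903750 = (-2 + 2*(-24)) - 1*4903750 = (-2 - 48) - 4903750 = -50 - 4903750 = -4903800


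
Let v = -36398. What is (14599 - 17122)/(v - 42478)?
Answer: 841/26292 ≈ 0.031987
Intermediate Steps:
(14599 - 17122)/(v - 42478) = (14599 - 17122)/(-36398 - 42478) = -2523/(-78876) = -2523*(-1/78876) = 841/26292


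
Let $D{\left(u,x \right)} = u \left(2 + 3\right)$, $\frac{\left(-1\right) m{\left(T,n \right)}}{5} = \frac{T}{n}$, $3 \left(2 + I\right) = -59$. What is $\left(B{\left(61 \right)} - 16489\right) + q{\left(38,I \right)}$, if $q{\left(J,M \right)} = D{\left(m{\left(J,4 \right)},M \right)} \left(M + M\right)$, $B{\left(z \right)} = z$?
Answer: $- \frac{18409}{3} \approx -6136.3$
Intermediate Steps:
$I = - \frac{65}{3}$ ($I = -2 + \frac{1}{3} \left(-59\right) = -2 - \frac{59}{3} = - \frac{65}{3} \approx -21.667$)
$m{\left(T,n \right)} = - \frac{5 T}{n}$ ($m{\left(T,n \right)} = - 5 \frac{T}{n} = - \frac{5 T}{n}$)
$D{\left(u,x \right)} = 5 u$ ($D{\left(u,x \right)} = u 5 = 5 u$)
$q{\left(J,M \right)} = - \frac{25 J M}{2}$ ($q{\left(J,M \right)} = 5 \left(- \frac{5 J}{4}\right) \left(M + M\right) = 5 \left(\left(-5\right) J \frac{1}{4}\right) 2 M = 5 \left(- \frac{5 J}{4}\right) 2 M = - \frac{25 J}{4} \cdot 2 M = - \frac{25 J M}{2}$)
$\left(B{\left(61 \right)} - 16489\right) + q{\left(38,I \right)} = \left(61 - 16489\right) - 475 \left(- \frac{65}{3}\right) = -16428 + \frac{30875}{3} = - \frac{18409}{3}$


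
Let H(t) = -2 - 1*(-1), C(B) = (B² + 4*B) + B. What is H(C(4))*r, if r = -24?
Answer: 24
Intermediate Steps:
C(B) = B² + 5*B
H(t) = -1 (H(t) = -2 + 1 = -1)
H(C(4))*r = -1*(-24) = 24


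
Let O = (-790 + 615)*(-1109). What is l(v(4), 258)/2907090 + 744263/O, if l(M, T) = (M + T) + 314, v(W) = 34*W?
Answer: 72125897659/18806449725 ≈ 3.8352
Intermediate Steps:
O = 194075 (O = -175*(-1109) = 194075)
l(M, T) = 314 + M + T
l(v(4), 258)/2907090 + 744263/O = (314 + 34*4 + 258)/2907090 + 744263/194075 = (314 + 136 + 258)*(1/2907090) + 744263*(1/194075) = 708*(1/2907090) + 744263/194075 = 118/484515 + 744263/194075 = 72125897659/18806449725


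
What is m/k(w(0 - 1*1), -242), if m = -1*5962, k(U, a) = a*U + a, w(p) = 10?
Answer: 271/121 ≈ 2.2397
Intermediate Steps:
k(U, a) = a + U*a (k(U, a) = U*a + a = a + U*a)
m = -5962
m/k(w(0 - 1*1), -242) = -5962*(-1/(242*(1 + 10))) = -5962/((-242*11)) = -5962/(-2662) = -5962*(-1/2662) = 271/121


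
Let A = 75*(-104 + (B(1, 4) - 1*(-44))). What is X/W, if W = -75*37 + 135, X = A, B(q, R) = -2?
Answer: 155/88 ≈ 1.7614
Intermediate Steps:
A = -4650 (A = 75*(-104 + (-2 - 1*(-44))) = 75*(-104 + (-2 + 44)) = 75*(-104 + 42) = 75*(-62) = -4650)
X = -4650
W = -2640 (W = -2775 + 135 = -2640)
X/W = -4650/(-2640) = -4650*(-1/2640) = 155/88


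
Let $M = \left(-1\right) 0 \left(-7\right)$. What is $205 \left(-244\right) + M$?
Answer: $-50020$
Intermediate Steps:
$M = 0$ ($M = 0 \left(-7\right) = 0$)
$205 \left(-244\right) + M = 205 \left(-244\right) + 0 = -50020 + 0 = -50020$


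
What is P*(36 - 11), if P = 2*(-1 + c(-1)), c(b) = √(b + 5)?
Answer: 50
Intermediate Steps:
c(b) = √(5 + b)
P = 2 (P = 2*(-1 + √(5 - 1)) = 2*(-1 + √4) = 2*(-1 + 2) = 2*1 = 2)
P*(36 - 11) = 2*(36 - 11) = 2*25 = 50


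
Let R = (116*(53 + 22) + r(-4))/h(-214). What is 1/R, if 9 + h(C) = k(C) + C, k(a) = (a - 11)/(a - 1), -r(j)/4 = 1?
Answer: -1193/46741 ≈ -0.025524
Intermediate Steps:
r(j) = -4 (r(j) = -4*1 = -4)
k(a) = (-11 + a)/(-1 + a)
h(C) = -9 + C + (-11 + C)/(-1 + C) (h(C) = -9 + ((-11 + C)/(-1 + C) + C) = -9 + (C + (-11 + C)/(-1 + C)) = -9 + C + (-11 + C)/(-1 + C))
R = -46741/1193 (R = (116*(53 + 22) - 4)/(((-2 + (-214)² - 9*(-214))/(-1 - 214))) = (116*75 - 4)/(((-2 + 45796 + 1926)/(-215))) = (8700 - 4)/((-1/215*47720)) = 8696/(-9544/43) = 8696*(-43/9544) = -46741/1193 ≈ -39.179)
1/R = 1/(-46741/1193) = -1193/46741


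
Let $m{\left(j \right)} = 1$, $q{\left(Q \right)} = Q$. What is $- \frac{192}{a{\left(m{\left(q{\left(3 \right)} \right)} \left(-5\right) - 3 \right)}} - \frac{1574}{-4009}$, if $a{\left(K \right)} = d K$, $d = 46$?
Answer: $\frac{84310}{92207} \approx 0.91436$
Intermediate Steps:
$a{\left(K \right)} = 46 K$
$- \frac{192}{a{\left(m{\left(q{\left(3 \right)} \right)} \left(-5\right) - 3 \right)}} - \frac{1574}{-4009} = - \frac{192}{46 \left(1 \left(-5\right) - 3\right)} - \frac{1574}{-4009} = - \frac{192}{46 \left(-5 - 3\right)} - - \frac{1574}{4009} = - \frac{192}{46 \left(-8\right)} + \frac{1574}{4009} = - \frac{192}{-368} + \frac{1574}{4009} = \left(-192\right) \left(- \frac{1}{368}\right) + \frac{1574}{4009} = \frac{12}{23} + \frac{1574}{4009} = \frac{84310}{92207}$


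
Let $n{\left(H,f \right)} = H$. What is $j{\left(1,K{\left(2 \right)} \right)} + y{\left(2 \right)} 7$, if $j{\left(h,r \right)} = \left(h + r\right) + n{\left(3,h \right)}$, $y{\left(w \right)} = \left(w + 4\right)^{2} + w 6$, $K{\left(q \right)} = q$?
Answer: $342$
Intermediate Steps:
$y{\left(w \right)} = \left(4 + w\right)^{2} + 6 w$
$j{\left(h,r \right)} = 3 + h + r$ ($j{\left(h,r \right)} = \left(h + r\right) + 3 = 3 + h + r$)
$j{\left(1,K{\left(2 \right)} \right)} + y{\left(2 \right)} 7 = \left(3 + 1 + 2\right) + \left(\left(4 + 2\right)^{2} + 6 \cdot 2\right) 7 = 6 + \left(6^{2} + 12\right) 7 = 6 + \left(36 + 12\right) 7 = 6 + 48 \cdot 7 = 6 + 336 = 342$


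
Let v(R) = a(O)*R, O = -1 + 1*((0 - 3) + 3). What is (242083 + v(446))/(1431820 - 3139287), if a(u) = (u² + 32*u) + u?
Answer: -227811/1707467 ≈ -0.13342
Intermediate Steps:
O = -1 (O = -1 + 1*(-3 + 3) = -1 + 1*0 = -1 + 0 = -1)
a(u) = u² + 33*u
v(R) = -32*R (v(R) = (-(33 - 1))*R = (-1*32)*R = -32*R)
(242083 + v(446))/(1431820 - 3139287) = (242083 - 32*446)/(1431820 - 3139287) = (242083 - 14272)/(-1707467) = 227811*(-1/1707467) = -227811/1707467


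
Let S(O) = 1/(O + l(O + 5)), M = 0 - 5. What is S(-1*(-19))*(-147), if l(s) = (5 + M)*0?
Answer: -147/19 ≈ -7.7368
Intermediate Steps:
M = -5
l(s) = 0 (l(s) = (5 - 5)*0 = 0*0 = 0)
S(O) = 1/O (S(O) = 1/(O + 0) = 1/O)
S(-1*(-19))*(-147) = -147/(-1*(-19)) = -147/19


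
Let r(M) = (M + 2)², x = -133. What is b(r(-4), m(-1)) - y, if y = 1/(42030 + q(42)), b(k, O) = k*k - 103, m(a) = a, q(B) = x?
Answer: -3645040/41897 ≈ -87.000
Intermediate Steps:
q(B) = -133
r(M) = (2 + M)²
b(k, O) = -103 + k² (b(k, O) = k² - 103 = -103 + k²)
y = 1/41897 (y = 1/(42030 - 133) = 1/41897 ≈ 2.3868e-5)
b(r(-4), m(-1)) - y = (-103 + ((2 - 4)²)²) - 1*1/41897 = (-103 + ((-2)²)²) - 1/41897 = (-103 + 4²) - 1/41897 = (-103 + 16) - 1/41897 = -87 - 1/41897 = -3645040/41897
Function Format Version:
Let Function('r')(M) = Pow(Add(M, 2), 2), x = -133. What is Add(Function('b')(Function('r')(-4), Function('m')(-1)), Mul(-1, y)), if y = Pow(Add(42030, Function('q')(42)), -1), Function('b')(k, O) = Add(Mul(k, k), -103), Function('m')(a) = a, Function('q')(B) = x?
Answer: Rational(-3645040, 41897) ≈ -87.000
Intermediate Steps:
Function('q')(B) = -133
Function('r')(M) = Pow(Add(2, M), 2)
Function('b')(k, O) = Add(-103, Pow(k, 2)) (Function('b')(k, O) = Add(Pow(k, 2), -103) = Add(-103, Pow(k, 2)))
y = Rational(1, 41897) (y = Pow(Add(42030, -133), -1) = Pow(41897, -1) = Rational(1, 41897) ≈ 2.3868e-5)
Add(Function('b')(Function('r')(-4), Function('m')(-1)), Mul(-1, y)) = Add(Add(-103, Pow(Pow(Add(2, -4), 2), 2)), Mul(-1, Rational(1, 41897))) = Add(Add(-103, Pow(Pow(-2, 2), 2)), Rational(-1, 41897)) = Add(Add(-103, Pow(4, 2)), Rational(-1, 41897)) = Add(Add(-103, 16), Rational(-1, 41897)) = Add(-87, Rational(-1, 41897)) = Rational(-3645040, 41897)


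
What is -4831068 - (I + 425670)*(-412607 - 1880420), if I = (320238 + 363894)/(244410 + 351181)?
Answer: 581338868257702566/595591 ≈ 9.7607e+11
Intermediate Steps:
I = 684132/595591 ≈ 1.1487
-4831068 - (I + 425670)*(-412607 - 1880420) = -4831068 - (684132/595591 + 425670)*(-412607 - 1880420) = -4831068 - 253525905102*(-2293027)/595591 = -4831068 - 1*(-581341745598323754/595591) = -4831068 + 581341745598323754/595591 = 581338868257702566/595591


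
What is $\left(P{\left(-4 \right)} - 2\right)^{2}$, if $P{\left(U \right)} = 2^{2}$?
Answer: $4$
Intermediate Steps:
$P{\left(U \right)} = 4$
$\left(P{\left(-4 \right)} - 2\right)^{2} = \left(4 - 2\right)^{2} = 2^{2} = 4$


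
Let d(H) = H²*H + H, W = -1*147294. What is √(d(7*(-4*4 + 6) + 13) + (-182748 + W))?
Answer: 2*I*√128823 ≈ 717.84*I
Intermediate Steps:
W = -147294
d(H) = H + H³ (d(H) = H³ + H = H + H³)
√(d(7*(-4*4 + 6) + 13) + (-182748 + W)) = √(((7*(-4*4 + 6) + 13) + (7*(-4*4 + 6) + 13)³) + (-182748 - 147294)) = √(((7*(-16 + 6) + 13) + (7*(-16 + 6) + 13)³) - 330042) = √(((7*(-10) + 13) + (7*(-10) + 13)³) - 330042) = √(((-70 + 13) + (-70 + 13)³) - 330042) = √((-57 + (-57)³) - 330042) = √((-57 - 185193) - 330042) = √(-185250 - 330042) = √(-515292) = 2*I*√128823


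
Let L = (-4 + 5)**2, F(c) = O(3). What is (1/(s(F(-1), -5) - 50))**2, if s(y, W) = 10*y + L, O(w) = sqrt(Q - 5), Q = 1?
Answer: 2001/7845601 + 1960*I/7845601 ≈ 0.00025505 + 0.00024982*I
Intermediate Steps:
O(w) = 2*I (O(w) = sqrt(1 - 5) = sqrt(-4) = 2*I)
F(c) = 2*I
L = 1 (L = 1**2 = 1)
s(y, W) = 1 + 10*y (s(y, W) = 10*y + 1 = 1 + 10*y)
(1/(s(F(-1), -5) - 50))**2 = (1/((1 + 10*(2*I)) - 50))**2 = (1/((1 + 20*I) - 50))**2 = (1/(-49 + 20*I))**2 = ((-49 - 20*I)/2801)**2 = (-49 - 20*I)**2/7845601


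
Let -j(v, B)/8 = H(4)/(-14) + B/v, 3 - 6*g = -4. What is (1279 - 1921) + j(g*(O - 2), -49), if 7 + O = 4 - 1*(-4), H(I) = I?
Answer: -6830/7 ≈ -975.71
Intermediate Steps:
O = 1 (O = -7 + (4 - 1*(-4)) = -7 + (4 + 4) = -7 + 8 = 1)
g = 7/6 (g = ½ - ⅙*(-4) = ½ + ⅔ = 7/6 ≈ 1.1667)
j(v, B) = 16/7 - 8*B/v (j(v, B) = -8*(4/(-14) + B/v) = -8*(4*(-1/14) + B/v) = -8*(-2/7 + B/v) = 16/7 - 8*B/v)
(1279 - 1921) + j(g*(O - 2), -49) = (1279 - 1921) + (16/7 - 8*(-49)/7*(1 - 2)/6) = -642 + (16/7 - 8*(-49)/(7/6)*(-1)) = -642 + (16/7 - 8*(-49)/(-7/6)) = -642 + (16/7 - 8*(-49)*(-6/7)) = -642 + (16/7 - 336) = -642 - 2336/7 = -6830/7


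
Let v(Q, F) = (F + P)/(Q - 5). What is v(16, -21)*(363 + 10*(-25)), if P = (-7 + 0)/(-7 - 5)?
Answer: -27685/132 ≈ -209.73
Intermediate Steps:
P = 7/12 (P = -7/(-12) = -7*(-1/12) = 7/12 ≈ 0.58333)
v(Q, F) = (7/12 + F)/(-5 + Q) (v(Q, F) = (F + 7/12)/(Q - 5) = (7/12 + F)/(-5 + Q))
v(16, -21)*(363 + 10*(-25)) = ((7/12 - 21)/(-5 + 16))*(363 + 10*(-25)) = (-245/12/11)*(363 - 250) = ((1/11)*(-245/12))*113 = -245/132*113 = -27685/132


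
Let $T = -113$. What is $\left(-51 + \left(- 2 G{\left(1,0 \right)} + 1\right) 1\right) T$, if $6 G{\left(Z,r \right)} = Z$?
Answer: $\frac{17063}{3} \approx 5687.7$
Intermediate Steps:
$G{\left(Z,r \right)} = \frac{Z}{6}$
$\left(-51 + \left(- 2 G{\left(1,0 \right)} + 1\right) 1\right) T = \left(-51 + \left(- 2 \cdot \frac{1}{6} \cdot 1 + 1\right) 1\right) \left(-113\right) = \left(-51 + \left(\left(-2\right) \frac{1}{6} + 1\right) 1\right) \left(-113\right) = \left(-51 + \left(- \frac{1}{3} + 1\right) 1\right) \left(-113\right) = \left(-51 + \frac{2}{3} \cdot 1\right) \left(-113\right) = \left(-51 + \frac{2}{3}\right) \left(-113\right) = \left(- \frac{151}{3}\right) \left(-113\right) = \frac{17063}{3}$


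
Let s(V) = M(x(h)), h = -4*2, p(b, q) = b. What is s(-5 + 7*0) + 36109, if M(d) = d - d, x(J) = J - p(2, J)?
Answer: 36109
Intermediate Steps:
h = -8
x(J) = -2 + J (x(J) = J - 1*2 = J - 2 = -2 + J)
M(d) = 0
s(V) = 0
s(-5 + 7*0) + 36109 = 0 + 36109 = 36109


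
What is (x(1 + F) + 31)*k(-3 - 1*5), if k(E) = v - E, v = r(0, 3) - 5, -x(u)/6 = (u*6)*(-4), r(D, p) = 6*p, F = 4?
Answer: 15771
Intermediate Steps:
x(u) = 144*u (x(u) = -6*u*6*(-4) = -6*6*u*(-4) = -(-144)*u = 144*u)
v = 13 (v = 6*3 - 5 = 18 - 5 = 13)
k(E) = 13 - E
(x(1 + F) + 31)*k(-3 - 1*5) = (144*(1 + 4) + 31)*(13 - (-3 - 1*5)) = (144*5 + 31)*(13 - (-3 - 5)) = (720 + 31)*(13 - 1*(-8)) = 751*(13 + 8) = 751*21 = 15771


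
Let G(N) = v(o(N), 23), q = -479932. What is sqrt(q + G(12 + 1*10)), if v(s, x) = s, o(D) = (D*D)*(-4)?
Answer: 2*I*sqrt(120467) ≈ 694.17*I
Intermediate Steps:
o(D) = -4*D**2 (o(D) = D**2*(-4) = -4*D**2)
G(N) = -4*N**2
sqrt(q + G(12 + 1*10)) = sqrt(-479932 - 4*(12 + 1*10)**2) = sqrt(-479932 - 4*(12 + 10)**2) = sqrt(-479932 - 4*22**2) = sqrt(-479932 - 4*484) = sqrt(-479932 - 1936) = sqrt(-481868) = 2*I*sqrt(120467)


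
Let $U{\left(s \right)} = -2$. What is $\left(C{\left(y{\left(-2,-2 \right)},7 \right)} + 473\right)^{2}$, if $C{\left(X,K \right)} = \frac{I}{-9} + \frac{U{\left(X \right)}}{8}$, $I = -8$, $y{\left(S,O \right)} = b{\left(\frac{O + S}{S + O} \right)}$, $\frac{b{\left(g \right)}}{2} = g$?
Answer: $\frac{290736601}{1296} \approx 2.2433 \cdot 10^{5}$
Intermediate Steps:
$b{\left(g \right)} = 2 g$
$y{\left(S,O \right)} = 2$ ($y{\left(S,O \right)} = 2 \frac{O + S}{S + O} = 2 \frac{O + S}{O + S} = 2 \cdot 1 = 2$)
$C{\left(X,K \right)} = \frac{23}{36}$ ($C{\left(X,K \right)} = - \frac{8}{-9} - \frac{2}{8} = \left(-8\right) \left(- \frac{1}{9}\right) - \frac{1}{4} = \frac{8}{9} - \frac{1}{4} = \frac{23}{36}$)
$\left(C{\left(y{\left(-2,-2 \right)},7 \right)} + 473\right)^{2} = \left(\frac{23}{36} + 473\right)^{2} = \left(\frac{17051}{36}\right)^{2} = \frac{290736601}{1296}$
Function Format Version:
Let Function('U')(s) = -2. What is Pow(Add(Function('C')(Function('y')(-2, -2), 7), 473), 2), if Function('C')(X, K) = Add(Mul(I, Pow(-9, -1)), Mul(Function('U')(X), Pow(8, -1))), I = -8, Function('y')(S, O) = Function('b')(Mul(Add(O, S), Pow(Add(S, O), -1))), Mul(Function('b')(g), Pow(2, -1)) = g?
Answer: Rational(290736601, 1296) ≈ 2.2433e+5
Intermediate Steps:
Function('b')(g) = Mul(2, g)
Function('y')(S, O) = 2 (Function('y')(S, O) = Mul(2, Mul(Add(O, S), Pow(Add(S, O), -1))) = Mul(2, Mul(Add(O, S), Pow(Add(O, S), -1))) = Mul(2, 1) = 2)
Function('C')(X, K) = Rational(23, 36) (Function('C')(X, K) = Add(Mul(-8, Pow(-9, -1)), Mul(-2, Pow(8, -1))) = Add(Mul(-8, Rational(-1, 9)), Mul(-2, Rational(1, 8))) = Add(Rational(8, 9), Rational(-1, 4)) = Rational(23, 36))
Pow(Add(Function('C')(Function('y')(-2, -2), 7), 473), 2) = Pow(Add(Rational(23, 36), 473), 2) = Pow(Rational(17051, 36), 2) = Rational(290736601, 1296)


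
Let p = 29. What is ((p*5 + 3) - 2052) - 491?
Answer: -2395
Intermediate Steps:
((p*5 + 3) - 2052) - 491 = ((29*5 + 3) - 2052) - 491 = ((145 + 3) - 2052) - 491 = (148 - 2052) - 491 = -1904 - 491 = -2395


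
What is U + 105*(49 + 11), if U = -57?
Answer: 6243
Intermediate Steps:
U + 105*(49 + 11) = -57 + 105*(49 + 11) = -57 + 105*60 = -57 + 6300 = 6243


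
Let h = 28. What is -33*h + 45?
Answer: -879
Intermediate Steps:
-33*h + 45 = -33*28 + 45 = -924 + 45 = -879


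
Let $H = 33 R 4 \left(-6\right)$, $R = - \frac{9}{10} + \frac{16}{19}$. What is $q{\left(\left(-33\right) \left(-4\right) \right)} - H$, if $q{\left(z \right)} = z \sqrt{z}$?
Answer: $- \frac{4356}{95} + 264 \sqrt{33} \approx 1470.7$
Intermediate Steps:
$q{\left(z \right)} = z^{\frac{3}{2}}$
$R = - \frac{11}{190}$ ($R = \left(-9\right) \frac{1}{10} + 16 \cdot \frac{1}{19} = - \frac{9}{10} + \frac{16}{19} = - \frac{11}{190} \approx -0.057895$)
$H = \frac{4356}{95}$ ($H = 33 \left(- \frac{11}{190}\right) 4 \left(-6\right) = \left(- \frac{363}{190}\right) \left(-24\right) = \frac{4356}{95} \approx 45.853$)
$q{\left(\left(-33\right) \left(-4\right) \right)} - H = \left(\left(-33\right) \left(-4\right)\right)^{\frac{3}{2}} - \frac{4356}{95} = 132^{\frac{3}{2}} - \frac{4356}{95} = 264 \sqrt{33} - \frac{4356}{95} = - \frac{4356}{95} + 264 \sqrt{33}$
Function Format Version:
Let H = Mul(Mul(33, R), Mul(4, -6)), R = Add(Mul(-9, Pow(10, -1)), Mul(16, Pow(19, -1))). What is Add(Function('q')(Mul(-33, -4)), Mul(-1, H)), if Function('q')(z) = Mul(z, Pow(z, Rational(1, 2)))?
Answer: Add(Rational(-4356, 95), Mul(264, Pow(33, Rational(1, 2)))) ≈ 1470.7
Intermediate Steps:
Function('q')(z) = Pow(z, Rational(3, 2))
R = Rational(-11, 190) (R = Add(Mul(-9, Rational(1, 10)), Mul(16, Rational(1, 19))) = Add(Rational(-9, 10), Rational(16, 19)) = Rational(-11, 190) ≈ -0.057895)
H = Rational(4356, 95) (H = Mul(Mul(33, Rational(-11, 190)), Mul(4, -6)) = Mul(Rational(-363, 190), -24) = Rational(4356, 95) ≈ 45.853)
Add(Function('q')(Mul(-33, -4)), Mul(-1, H)) = Add(Pow(Mul(-33, -4), Rational(3, 2)), Mul(-1, Rational(4356, 95))) = Add(Pow(132, Rational(3, 2)), Rational(-4356, 95)) = Add(Mul(264, Pow(33, Rational(1, 2))), Rational(-4356, 95)) = Add(Rational(-4356, 95), Mul(264, Pow(33, Rational(1, 2))))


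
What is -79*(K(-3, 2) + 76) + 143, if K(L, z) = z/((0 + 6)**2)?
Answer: -105577/18 ≈ -5865.4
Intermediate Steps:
K(L, z) = z/36 (K(L, z) = z/(6**2) = z/36)
-79*(K(-3, 2) + 76) + 143 = -79*((1/36)*2 + 76) + 143 = -79*(1/18 + 76) + 143 = -79*1369/18 + 143 = -108151/18 + 143 = -105577/18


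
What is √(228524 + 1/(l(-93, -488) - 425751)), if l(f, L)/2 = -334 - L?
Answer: √41363243059381033/425443 ≈ 478.04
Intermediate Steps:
l(f, L) = -668 - 2*L (l(f, L) = 2*(-334 - L) = -668 - 2*L)
√(228524 + 1/(l(-93, -488) - 425751)) = √(228524 + 1/((-668 - 2*(-488)) - 425751)) = √(228524 + 1/((-668 + 976) - 425751)) = √(228524 + 1/(308 - 425751)) = √(228524 + 1/(-425443)) = √(228524 - 1/425443) = √(97223936131/425443) = √41363243059381033/425443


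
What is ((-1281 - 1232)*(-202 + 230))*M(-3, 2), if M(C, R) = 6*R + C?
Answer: -633276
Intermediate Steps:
M(C, R) = C + 6*R
((-1281 - 1232)*(-202 + 230))*M(-3, 2) = ((-1281 - 1232)*(-202 + 230))*(-3 + 6*2) = (-2513*28)*(-3 + 12) = -70364*9 = -633276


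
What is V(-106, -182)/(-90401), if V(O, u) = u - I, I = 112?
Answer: 294/90401 ≈ 0.0032522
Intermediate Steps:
V(O, u) = -112 + u (V(O, u) = u - 1*112 = u - 112 = -112 + u)
V(-106, -182)/(-90401) = (-112 - 182)/(-90401) = -294*(-1/90401) = 294/90401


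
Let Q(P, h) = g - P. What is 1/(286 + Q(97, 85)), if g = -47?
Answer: 1/142 ≈ 0.0070423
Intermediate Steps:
Q(P, h) = -47 - P
1/(286 + Q(97, 85)) = 1/(286 + (-47 - 1*97)) = 1/(286 + (-47 - 97)) = 1/(286 - 144) = 1/142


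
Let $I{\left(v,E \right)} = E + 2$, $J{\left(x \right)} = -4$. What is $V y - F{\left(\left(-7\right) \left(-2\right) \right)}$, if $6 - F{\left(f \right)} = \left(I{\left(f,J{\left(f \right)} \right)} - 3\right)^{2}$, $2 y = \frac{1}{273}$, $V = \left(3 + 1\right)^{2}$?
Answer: $\frac{5195}{273} \approx 19.029$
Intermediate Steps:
$I{\left(v,E \right)} = 2 + E$
$V = 16$ ($V = 4^{2} = 16$)
$y = \frac{1}{546}$ ($y = \frac{1}{2 \cdot 273} = \frac{1}{2} \cdot \frac{1}{273} = \frac{1}{546} \approx 0.0018315$)
$F{\left(f \right)} = -19$ ($F{\left(f \right)} = 6 - \left(\left(2 - 4\right) - 3\right)^{2} = 6 - \left(-2 - 3\right)^{2} = 6 - \left(-5\right)^{2} = 6 - 25 = -19$)
$V y - F{\left(\left(-7\right) \left(-2\right) \right)} = 16 \cdot \frac{1}{546} - -19 = \frac{8}{273} + 19 = \frac{5195}{273}$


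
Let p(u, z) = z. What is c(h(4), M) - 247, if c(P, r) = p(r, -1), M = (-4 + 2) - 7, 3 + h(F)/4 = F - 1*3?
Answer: -248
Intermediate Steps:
h(F) = -24 + 4*F (h(F) = -12 + 4*(F - 1*3) = -12 + 4*(F - 3) = -12 + 4*(-3 + F) = -12 + (-12 + 4*F) = -24 + 4*F)
M = -9 (M = -2 - 7 = -9)
c(P, r) = -1
c(h(4), M) - 247 = -1 - 247 = -248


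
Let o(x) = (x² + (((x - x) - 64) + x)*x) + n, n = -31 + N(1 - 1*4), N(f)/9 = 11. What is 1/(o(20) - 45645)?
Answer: -1/46057 ≈ -2.1712e-5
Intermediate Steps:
N(f) = 99 (N(f) = 9*11 = 99)
n = 68 (n = -31 + 99 = 68)
o(x) = 68 + x² + x*(-64 + x) (o(x) = (x² + (((x - x) - 64) + x)*x) + 68 = (x² + ((0 - 64) + x)*x) + 68 = (x² + (-64 + x)*x) + 68 = (x² + x*(-64 + x)) + 68 = 68 + x² + x*(-64 + x))
1/(o(20) - 45645) = 1/((68 - 64*20 + 2*20²) - 45645) = 1/((68 - 1280 + 2*400) - 45645) = 1/((68 - 1280 + 800) - 45645) = 1/(-412 - 45645) = 1/(-46057) = -1/46057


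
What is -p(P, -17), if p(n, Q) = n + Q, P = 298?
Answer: -281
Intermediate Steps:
p(n, Q) = Q + n
-p(P, -17) = -(-17 + 298) = -1*281 = -281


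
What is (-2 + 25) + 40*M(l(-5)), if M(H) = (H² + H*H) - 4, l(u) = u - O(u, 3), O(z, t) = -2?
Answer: 583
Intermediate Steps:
l(u) = 2 + u (l(u) = u - 1*(-2) = u + 2 = 2 + u)
M(H) = -4 + 2*H² (M(H) = (H² + H²) - 4 = 2*H² - 4 = -4 + 2*H²)
(-2 + 25) + 40*M(l(-5)) = (-2 + 25) + 40*(-4 + 2*(2 - 5)²) = 23 + 40*(-4 + 2*(-3)²) = 23 + 40*(-4 + 2*9) = 23 + 40*(-4 + 18) = 23 + 40*14 = 23 + 560 = 583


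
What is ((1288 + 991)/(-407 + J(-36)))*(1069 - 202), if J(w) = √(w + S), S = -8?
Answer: -24369347/5021 - 1317262*I*√11/55231 ≈ -4853.5 - 79.102*I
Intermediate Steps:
J(w) = √(-8 + w) (J(w) = √(w - 8) = √(-8 + w))
((1288 + 991)/(-407 + J(-36)))*(1069 - 202) = ((1288 + 991)/(-407 + √(-8 - 36)))*(1069 - 202) = (2279/(-407 + √(-44)))*867 = (2279/(-407 + 2*I*√11))*867 = 1975893/(-407 + 2*I*√11)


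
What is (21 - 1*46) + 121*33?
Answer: 3968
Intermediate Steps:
(21 - 1*46) + 121*33 = (21 - 46) + 3993 = -25 + 3993 = 3968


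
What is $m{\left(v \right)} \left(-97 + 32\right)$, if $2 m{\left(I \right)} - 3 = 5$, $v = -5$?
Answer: $-260$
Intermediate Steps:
$m{\left(I \right)} = 4$ ($m{\left(I \right)} = \frac{3}{2} + \frac{1}{2} \cdot 5 = \frac{3}{2} + \frac{5}{2} = 4$)
$m{\left(v \right)} \left(-97 + 32\right) = 4 \left(-97 + 32\right) = 4 \left(-65\right) = -260$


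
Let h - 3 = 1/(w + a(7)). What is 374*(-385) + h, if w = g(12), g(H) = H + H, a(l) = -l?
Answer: -2447778/17 ≈ -1.4399e+5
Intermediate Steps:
g(H) = 2*H
w = 24 (w = 2*12 = 24)
h = 52/17 (h = 3 + 1/(24 - 1*7) = 3 + 1/(24 - 7) = 3 + 1/17 = 52/17 ≈ 3.0588)
374*(-385) + h = 374*(-385) + 52/17 = -143990 + 52/17 = -2447778/17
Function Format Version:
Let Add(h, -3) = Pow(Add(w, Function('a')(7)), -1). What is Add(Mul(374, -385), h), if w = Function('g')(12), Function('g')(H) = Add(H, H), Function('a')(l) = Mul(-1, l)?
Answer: Rational(-2447778, 17) ≈ -1.4399e+5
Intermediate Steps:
Function('g')(H) = Mul(2, H)
w = 24 (w = Mul(2, 12) = 24)
h = Rational(52, 17) (h = Add(3, Pow(Add(24, Mul(-1, 7)), -1)) = Add(3, Pow(Add(24, -7), -1)) = Add(3, Pow(17, -1)) = Add(3, Rational(1, 17)) = Rational(52, 17) ≈ 3.0588)
Add(Mul(374, -385), h) = Add(Mul(374, -385), Rational(52, 17)) = Add(-143990, Rational(52, 17)) = Rational(-2447778, 17)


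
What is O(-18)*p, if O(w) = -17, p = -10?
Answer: 170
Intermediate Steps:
O(-18)*p = -17*(-10) = 170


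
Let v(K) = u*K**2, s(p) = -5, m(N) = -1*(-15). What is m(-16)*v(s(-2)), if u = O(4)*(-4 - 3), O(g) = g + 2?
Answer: -15750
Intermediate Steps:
m(N) = 15
O(g) = 2 + g
u = -42 (u = (2 + 4)*(-4 - 3) = 6*(-7) = -42)
v(K) = -42*K**2
m(-16)*v(s(-2)) = 15*(-42*(-5)**2) = 15*(-42*25) = 15*(-1050) = -15750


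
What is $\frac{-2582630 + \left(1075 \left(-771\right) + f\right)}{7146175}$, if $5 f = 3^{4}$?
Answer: $- \frac{17057194}{35730875} \approx -0.47738$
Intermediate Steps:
$f = \frac{81}{5}$ ($f = \frac{3^{4}}{5} = \frac{1}{5} \cdot 81 = \frac{81}{5} \approx 16.2$)
$\frac{-2582630 + \left(1075 \left(-771\right) + f\right)}{7146175} = \frac{-2582630 + \left(1075 \left(-771\right) + \frac{81}{5}\right)}{7146175} = \left(-2582630 + \left(-828825 + \frac{81}{5}\right)\right) \frac{1}{7146175} = \left(-2582630 - \frac{4144044}{5}\right) \frac{1}{7146175} = \left(- \frac{17057194}{5}\right) \frac{1}{7146175} = - \frac{17057194}{35730875}$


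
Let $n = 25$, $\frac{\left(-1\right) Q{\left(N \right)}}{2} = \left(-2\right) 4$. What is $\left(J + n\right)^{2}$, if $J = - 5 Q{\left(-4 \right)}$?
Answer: $3025$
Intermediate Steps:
$Q{\left(N \right)} = 16$ ($Q{\left(N \right)} = - 2 \left(\left(-2\right) 4\right) = \left(-2\right) \left(-8\right) = 16$)
$J = -80$ ($J = \left(-5\right) 16 = -80$)
$\left(J + n\right)^{2} = \left(-80 + 25\right)^{2} = \left(-55\right)^{2} = 3025$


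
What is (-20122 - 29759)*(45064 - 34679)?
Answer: -518014185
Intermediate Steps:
(-20122 - 29759)*(45064 - 34679) = -49881*10385 = -518014185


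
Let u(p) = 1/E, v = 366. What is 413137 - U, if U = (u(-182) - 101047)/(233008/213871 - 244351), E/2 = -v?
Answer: 15804065549355762737/38253851309916 ≈ 4.1314e+5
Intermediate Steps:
E = -732 (E = 2*(-1*366) = 2*(-366) = -732)
u(p) = -1/732 (u(p) = 1/(-732) = -1/732)
U = 15819269003755/38253851309916 (U = (-1/732 - 101047)/(233008/213871 - 244351) = -73966405/(732*(233008*(1/213871) - 244351)) = -73966405/(732*(233008/213871 - 244351)) = -73966405/(732*(-52259359713/213871)) = -73966405/732*(-213871/52259359713) = 15819269003755/38253851309916 ≈ 0.41353)
413137 - U = 413137 - 1*15819269003755/38253851309916 = 413137 - 15819269003755/38253851309916 = 15804065549355762737/38253851309916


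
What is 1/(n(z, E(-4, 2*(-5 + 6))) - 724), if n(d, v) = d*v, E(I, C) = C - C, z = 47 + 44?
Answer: -1/724 ≈ -0.0013812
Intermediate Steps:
z = 91
E(I, C) = 0
1/(n(z, E(-4, 2*(-5 + 6))) - 724) = 1/(91*0 - 724) = 1/(0 - 724) = 1/(-724) = -1/724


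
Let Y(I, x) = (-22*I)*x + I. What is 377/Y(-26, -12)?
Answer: -29/530 ≈ -0.054717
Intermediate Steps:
Y(I, x) = I - 22*I*x (Y(I, x) = -22*I*x + I = I - 22*I*x)
377/Y(-26, -12) = 377/((-26*(1 - 22*(-12)))) = 377/((-26*(1 + 264))) = 377/((-26*265)) = 377/(-6890) = 377*(-1/6890) = -29/530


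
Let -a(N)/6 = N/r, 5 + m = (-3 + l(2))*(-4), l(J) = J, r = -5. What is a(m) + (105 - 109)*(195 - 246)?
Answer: 1014/5 ≈ 202.80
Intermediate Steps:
m = -1 (m = -5 + (-3 + 2)*(-4) = -5 - 1*(-4) = -5 + 4 = -1)
a(N) = 6*N/5 (a(N) = -6*N/(-5) = -6*N*(-1)/5 = -(-6)*N/5 = 6*N/5)
a(m) + (105 - 109)*(195 - 246) = (6/5)*(-1) + (105 - 109)*(195 - 246) = -6/5 - 4*(-51) = -6/5 + 204 = 1014/5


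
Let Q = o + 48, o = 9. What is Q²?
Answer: 3249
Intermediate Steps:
Q = 57 (Q = 9 + 48 = 57)
Q² = 57² = 3249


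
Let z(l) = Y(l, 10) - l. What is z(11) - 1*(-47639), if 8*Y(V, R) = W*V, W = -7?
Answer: 380947/8 ≈ 47618.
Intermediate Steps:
Y(V, R) = -7*V/8 (Y(V, R) = (-7*V)/8 = -7*V/8)
z(l) = -15*l/8 (z(l) = -7*l/8 - l = -15*l/8)
z(11) - 1*(-47639) = -15/8*11 - 1*(-47639) = -165/8 + 47639 = 380947/8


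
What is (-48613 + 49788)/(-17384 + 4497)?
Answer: -1175/12887 ≈ -0.091177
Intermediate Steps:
(-48613 + 49788)/(-17384 + 4497) = 1175/(-12887) = 1175*(-1/12887) = -1175/12887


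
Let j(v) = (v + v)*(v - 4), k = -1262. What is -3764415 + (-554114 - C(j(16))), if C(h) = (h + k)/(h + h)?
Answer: -1658314697/384 ≈ -4.3185e+6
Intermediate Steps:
j(v) = 2*v*(-4 + v) (j(v) = (2*v)*(-4 + v) = 2*v*(-4 + v))
C(h) = (-1262 + h)/(2*h) (C(h) = (h - 1262)/(h + h) = (-1262 + h)/((2*h)) = (-1262 + h)*(1/(2*h)) = (-1262 + h)/(2*h))
-3764415 + (-554114 - C(j(16))) = -3764415 + (-554114 - (-1262 + 2*16*(-4 + 16))/(2*(2*16*(-4 + 16)))) = -3764415 + (-554114 - (-1262 + 2*16*12)/(2*(2*16*12))) = -3764415 + (-554114 - (-1262 + 384)/(2*384)) = -3764415 + (-554114 - (-878)/(2*384)) = -3764415 + (-554114 - 1*(-439/384)) = -3764415 + (-554114 + 439/384) = -3764415 - 212779337/384 = -1658314697/384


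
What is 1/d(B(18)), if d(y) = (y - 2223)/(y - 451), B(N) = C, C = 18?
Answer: 433/2205 ≈ 0.19637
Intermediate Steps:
B(N) = 18
d(y) = (-2223 + y)/(-451 + y)
1/d(B(18)) = 1/((-2223 + 18)/(-451 + 18)) = 1/(-2205/(-433)) = 1/(-1/433*(-2205)) = 1/(2205/433) = 433/2205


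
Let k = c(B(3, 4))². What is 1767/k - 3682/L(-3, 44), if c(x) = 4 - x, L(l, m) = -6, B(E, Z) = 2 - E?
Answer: 51326/75 ≈ 684.35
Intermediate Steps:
k = 25 (k = (4 - (2 - 1*3))² = (4 - (2 - 3))² = (4 - 1*(-1))² = (4 + 1)² = 5² = 25)
1767/k - 3682/L(-3, 44) = 1767/25 - 3682/(-6) = 1767*(1/25) - 3682*(-⅙) = 1767/25 + 1841/3 = 51326/75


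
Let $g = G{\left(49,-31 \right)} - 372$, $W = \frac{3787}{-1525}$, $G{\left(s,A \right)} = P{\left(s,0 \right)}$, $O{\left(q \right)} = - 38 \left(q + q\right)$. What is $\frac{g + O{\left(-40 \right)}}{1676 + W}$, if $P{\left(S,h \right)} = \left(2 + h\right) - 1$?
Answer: $\frac{4070225}{2552113} \approx 1.5948$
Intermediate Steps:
$P{\left(S,h \right)} = 1 + h$
$O{\left(q \right)} = - 76 q$ ($O{\left(q \right)} = - 38 \cdot 2 q = - 76 q$)
$G{\left(s,A \right)} = 1$ ($G{\left(s,A \right)} = 1 + 0 = 1$)
$W = - \frac{3787}{1525}$ ($W = 3787 \left(- \frac{1}{1525}\right) = - \frac{3787}{1525} \approx -2.4833$)
$g = -371$ ($g = 1 - 372 = -371$)
$\frac{g + O{\left(-40 \right)}}{1676 + W} = \frac{-371 - -3040}{1676 - \frac{3787}{1525}} = \frac{-371 + 3040}{\frac{2552113}{1525}} = 2669 \cdot \frac{1525}{2552113} = \frac{4070225}{2552113}$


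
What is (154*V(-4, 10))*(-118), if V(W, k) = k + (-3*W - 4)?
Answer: -327096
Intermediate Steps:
V(W, k) = -4 + k - 3*W (V(W, k) = k + (-4 - 3*W) = -4 + k - 3*W)
(154*V(-4, 10))*(-118) = (154*(-4 + 10 - 3*(-4)))*(-118) = (154*(-4 + 10 + 12))*(-118) = (154*18)*(-118) = 2772*(-118) = -327096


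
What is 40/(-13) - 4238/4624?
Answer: -120027/30056 ≈ -3.9934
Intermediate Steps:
40/(-13) - 4238/4624 = 40*(-1/13) - 4238*1/4624 = -40/13 - 2119/2312 = -120027/30056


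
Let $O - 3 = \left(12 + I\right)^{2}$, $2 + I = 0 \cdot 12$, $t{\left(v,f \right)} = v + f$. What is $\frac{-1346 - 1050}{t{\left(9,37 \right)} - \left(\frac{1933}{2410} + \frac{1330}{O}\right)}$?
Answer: $- \frac{594759080}{8014181} \approx -74.213$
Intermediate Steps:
$t{\left(v,f \right)} = f + v$
$I = -2$ ($I = -2 + 0 \cdot 12 = -2 + 0 = -2$)
$O = 103$ ($O = 3 + \left(12 - 2\right)^{2} = 3 + 10^{2} = 3 + 100 = 103$)
$\frac{-1346 - 1050}{t{\left(9,37 \right)} - \left(\frac{1933}{2410} + \frac{1330}{O}\right)} = \frac{-1346 - 1050}{\left(37 + 9\right) - \left(\frac{1330}{103} + \frac{1933}{2410}\right)} = - \frac{2396}{46 - \frac{3404399}{248230}} = - \frac{2396}{\frac{8014181}{248230}} = \left(-2396\right) \frac{248230}{8014181} = - \frac{594759080}{8014181}$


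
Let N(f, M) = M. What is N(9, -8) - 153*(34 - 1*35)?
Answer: 145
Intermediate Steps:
N(9, -8) - 153*(34 - 1*35) = -8 - 153*(34 - 1*35) = -8 - 153*(34 - 35) = -8 - 153*(-1) = -8 + 153 = 145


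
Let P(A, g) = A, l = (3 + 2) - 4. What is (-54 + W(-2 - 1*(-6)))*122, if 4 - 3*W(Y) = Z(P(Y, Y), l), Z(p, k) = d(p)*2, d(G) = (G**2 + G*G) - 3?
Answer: -8784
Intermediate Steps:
d(G) = -3 + 2*G**2 (d(G) = (G**2 + G**2) - 3 = 2*G**2 - 3 = -3 + 2*G**2)
l = 1 (l = 5 - 4 = 1)
Z(p, k) = -6 + 4*p**2 (Z(p, k) = (-3 + 2*p**2)*2 = -6 + 4*p**2)
W(Y) = 10/3 - 4*Y**2/3 (W(Y) = 4/3 - (-6 + 4*Y**2)/3 = 4/3 + (2 - 4*Y**2/3) = 10/3 - 4*Y**2/3)
(-54 + W(-2 - 1*(-6)))*122 = (-54 + (10/3 - 4*(-2 - 1*(-6))**2/3))*122 = (-54 + (10/3 - 4*(-2 + 6)**2/3))*122 = (-54 + (10/3 - 4/3*4**2))*122 = (-54 + (10/3 - 4/3*16))*122 = (-54 + (10/3 - 64/3))*122 = (-54 - 18)*122 = -72*122 = -8784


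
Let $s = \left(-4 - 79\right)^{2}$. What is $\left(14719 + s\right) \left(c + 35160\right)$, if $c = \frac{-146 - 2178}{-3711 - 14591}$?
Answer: $\frac{6952380957776}{9151} \approx 7.5974 \cdot 10^{8}$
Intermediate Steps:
$s = 6889$ ($s = \left(-83\right)^{2} = 6889$)
$c = \frac{1162}{9151}$ ($c = - \frac{2324}{-18302} = \left(-2324\right) \left(- \frac{1}{18302}\right) = \frac{1162}{9151} \approx 0.12698$)
$\left(14719 + s\right) \left(c + 35160\right) = \left(14719 + 6889\right) \left(\frac{1162}{9151} + 35160\right) = 21608 \cdot \frac{321750322}{9151} = \frac{6952380957776}{9151}$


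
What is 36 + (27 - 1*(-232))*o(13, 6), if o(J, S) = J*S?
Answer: 20238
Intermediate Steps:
36 + (27 - 1*(-232))*o(13, 6) = 36 + (27 - 1*(-232))*(13*6) = 36 + (27 + 232)*78 = 36 + 259*78 = 36 + 20202 = 20238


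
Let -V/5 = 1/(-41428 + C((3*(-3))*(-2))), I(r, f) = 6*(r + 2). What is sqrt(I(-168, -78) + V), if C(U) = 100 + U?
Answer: I*sqrt(839353002)/918 ≈ 31.559*I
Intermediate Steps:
I(r, f) = 12 + 6*r (I(r, f) = 6*(2 + r) = 12 + 6*r)
V = 1/8262 (V = -5/(-41428 + (100 + (3*(-3))*(-2))) = -5/(-41428 + (100 - 9*(-2))) = -5/(-41428 + (100 + 18)) = -5/(-41428 + 118) = -5/(-41310) = -5*(-1/41310) = 1/8262 ≈ 0.00012104)
sqrt(I(-168, -78) + V) = sqrt((12 + 6*(-168)) + 1/8262) = sqrt((12 - 1008) + 1/8262) = sqrt(-996 + 1/8262) = sqrt(-8228951/8262) = I*sqrt(839353002)/918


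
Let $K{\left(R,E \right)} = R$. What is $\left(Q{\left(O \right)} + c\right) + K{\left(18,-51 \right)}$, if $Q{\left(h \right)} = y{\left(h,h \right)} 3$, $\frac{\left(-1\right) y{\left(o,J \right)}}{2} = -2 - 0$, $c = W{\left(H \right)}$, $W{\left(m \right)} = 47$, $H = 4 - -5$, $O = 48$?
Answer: $77$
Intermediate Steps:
$H = 9$ ($H = 4 + 5 = 9$)
$c = 47$
$y{\left(o,J \right)} = 4$ ($y{\left(o,J \right)} = - 2 \left(-2 - 0\right) = - 2 \left(-2 + 0\right) = \left(-2\right) \left(-2\right) = 4$)
$Q{\left(h \right)} = 12$ ($Q{\left(h \right)} = 4 \cdot 3 = 12$)
$\left(Q{\left(O \right)} + c\right) + K{\left(18,-51 \right)} = \left(12 + 47\right) + 18 = 59 + 18 = 77$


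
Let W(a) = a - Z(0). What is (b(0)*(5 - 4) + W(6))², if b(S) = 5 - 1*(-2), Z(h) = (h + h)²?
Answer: 169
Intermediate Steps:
Z(h) = 4*h² (Z(h) = (2*h)² = 4*h²)
b(S) = 7 (b(S) = 5 + 2 = 7)
W(a) = a (W(a) = a - 4*0² = a - 4*0 = a - 1*0 = a + 0 = a)
(b(0)*(5 - 4) + W(6))² = (7*(5 - 4) + 6)² = (7*1 + 6)² = (7 + 6)² = 13² = 169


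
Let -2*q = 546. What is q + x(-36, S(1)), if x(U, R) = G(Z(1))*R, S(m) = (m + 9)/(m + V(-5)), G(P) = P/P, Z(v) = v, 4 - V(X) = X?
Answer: -272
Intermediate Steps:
q = -273 (q = -½*546 = -273)
V(X) = 4 - X
G(P) = 1
S(m) = 1 (S(m) = (m + 9)/(m + (4 - 1*(-5))) = (9 + m)/(m + (4 + 5)) = (9 + m)/(m + 9) = (9 + m)/(9 + m) = 1)
x(U, R) = R (x(U, R) = 1*R = R)
q + x(-36, S(1)) = -273 + 1 = -272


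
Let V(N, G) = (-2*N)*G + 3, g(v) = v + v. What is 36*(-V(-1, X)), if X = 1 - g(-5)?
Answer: -900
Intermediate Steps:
g(v) = 2*v
X = 11 (X = 1 - 2*(-5) = 1 - 1*(-10) = 1 + 10 = 11)
V(N, G) = 3 - 2*G*N (V(N, G) = -2*G*N + 3 = 3 - 2*G*N)
36*(-V(-1, X)) = 36*(-(3 - 2*11*(-1))) = 36*(-(3 + 22)) = 36*(-1*25) = 36*(-25) = -900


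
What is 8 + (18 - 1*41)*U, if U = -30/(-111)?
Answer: 66/37 ≈ 1.7838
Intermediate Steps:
U = 10/37 (U = -30*(-1/111) = 10/37 ≈ 0.27027)
8 + (18 - 1*41)*U = 8 + (18 - 1*41)*(10/37) = 8 + (18 - 41)*(10/37) = 8 - 23*10/37 = 8 - 230/37 = 66/37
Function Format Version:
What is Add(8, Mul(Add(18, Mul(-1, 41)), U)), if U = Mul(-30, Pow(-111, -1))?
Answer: Rational(66, 37) ≈ 1.7838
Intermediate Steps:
U = Rational(10, 37) (U = Mul(-30, Rational(-1, 111)) = Rational(10, 37) ≈ 0.27027)
Add(8, Mul(Add(18, Mul(-1, 41)), U)) = Add(8, Mul(Add(18, Mul(-1, 41)), Rational(10, 37))) = Add(8, Mul(Add(18, -41), Rational(10, 37))) = Add(8, Mul(-23, Rational(10, 37))) = Add(8, Rational(-230, 37)) = Rational(66, 37)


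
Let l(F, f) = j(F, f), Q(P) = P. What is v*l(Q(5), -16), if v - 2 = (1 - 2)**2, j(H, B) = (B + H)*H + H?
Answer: -150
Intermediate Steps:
j(H, B) = H + H*(B + H) (j(H, B) = H*(B + H) + H = H + H*(B + H))
l(F, f) = F*(1 + F + f) (l(F, f) = F*(1 + f + F) = F*(1 + F + f))
v = 3 (v = 2 + (1 - 2)**2 = 2 + (-1)**2 = 2 + 1 = 3)
v*l(Q(5), -16) = 3*(5*(1 + 5 - 16)) = 3*(5*(-10)) = 3*(-50) = -150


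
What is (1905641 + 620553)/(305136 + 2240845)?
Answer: 2526194/2545981 ≈ 0.99223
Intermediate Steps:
(1905641 + 620553)/(305136 + 2240845) = 2526194/2545981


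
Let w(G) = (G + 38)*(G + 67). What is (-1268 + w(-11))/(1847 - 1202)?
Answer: 244/645 ≈ 0.37829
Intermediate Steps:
w(G) = (38 + G)*(67 + G)
(-1268 + w(-11))/(1847 - 1202) = (-1268 + (2546 + (-11)² + 105*(-11)))/(1847 - 1202) = (-1268 + (2546 + 121 - 1155))/645 = (-1268 + 1512)*(1/645) = 244*(1/645) = 244/645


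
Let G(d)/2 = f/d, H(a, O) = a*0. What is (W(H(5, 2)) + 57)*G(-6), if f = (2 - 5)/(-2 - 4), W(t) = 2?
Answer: -59/6 ≈ -9.8333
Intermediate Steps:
H(a, O) = 0
f = 1/2 (f = -3/(-6) = -3*(-1/6) = 1/2 ≈ 0.50000)
G(d) = 1/d (G(d) = 2*(1/(2*d)) = 1/d)
(W(H(5, 2)) + 57)*G(-6) = (2 + 57)/(-6) = 59*(-1/6) = -59/6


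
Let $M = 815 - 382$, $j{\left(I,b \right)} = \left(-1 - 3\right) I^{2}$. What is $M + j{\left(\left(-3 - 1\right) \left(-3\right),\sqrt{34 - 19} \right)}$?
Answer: $-143$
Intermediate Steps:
$j{\left(I,b \right)} = - 4 I^{2}$
$M = 433$
$M + j{\left(\left(-3 - 1\right) \left(-3\right),\sqrt{34 - 19} \right)} = 433 - 4 \left(\left(-3 - 1\right) \left(-3\right)\right)^{2} = 433 - 4 \left(\left(-4\right) \left(-3\right)\right)^{2} = 433 - 4 \cdot 12^{2} = 433 - 576 = -143$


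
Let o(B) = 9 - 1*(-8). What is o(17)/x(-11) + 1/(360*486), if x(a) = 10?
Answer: 297433/174960 ≈ 1.7000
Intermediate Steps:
o(B) = 17 (o(B) = 9 + 8 = 17)
o(17)/x(-11) + 1/(360*486) = 17/10 + 1/(360*486) = 17*(⅒) + (1/360)*(1/486) = 17/10 + 1/174960 = 297433/174960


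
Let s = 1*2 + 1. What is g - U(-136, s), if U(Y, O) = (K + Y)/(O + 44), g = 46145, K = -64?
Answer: 2169015/47 ≈ 46149.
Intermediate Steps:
s = 3 (s = 2 + 1 = 3)
U(Y, O) = (-64 + Y)/(44 + O) (U(Y, O) = (-64 + Y)/(O + 44) = (-64 + Y)/(44 + O))
g - U(-136, s) = 46145 - (-64 - 136)/(44 + 3) = 46145 - (-200)/47 = 46145 - 1*(-200/47) = 46145 + 200/47 = 2169015/47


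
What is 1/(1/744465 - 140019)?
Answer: -744465/104239244834 ≈ -7.1419e-6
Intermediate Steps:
1/(1/744465 - 140019) = 1/(-104239244834/744465) = -744465/104239244834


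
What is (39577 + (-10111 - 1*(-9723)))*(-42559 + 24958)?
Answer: -689765589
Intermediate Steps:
(39577 + (-10111 - 1*(-9723)))*(-42559 + 24958) = (39577 + (-10111 + 9723))*(-17601) = (39577 - 388)*(-17601) = 39189*(-17601) = -689765589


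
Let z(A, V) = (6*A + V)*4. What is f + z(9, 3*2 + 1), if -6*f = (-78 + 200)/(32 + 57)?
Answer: 65087/267 ≈ 243.77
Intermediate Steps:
z(A, V) = 4*V + 24*A (z(A, V) = (V + 6*A)*4 = 4*V + 24*A)
f = -61/267 (f = -(-78 + 200)/(6*(32 + 57)) = -61/(3*89) = -⅙*122/89 = -61/267 ≈ -0.22846)
f + z(9, 3*2 + 1) = -61/267 + (4*(3*2 + 1) + 24*9) = -61/267 + (4*(6 + 1) + 216) = -61/267 + (4*7 + 216) = -61/267 + (28 + 216) = -61/267 + 244 = 65087/267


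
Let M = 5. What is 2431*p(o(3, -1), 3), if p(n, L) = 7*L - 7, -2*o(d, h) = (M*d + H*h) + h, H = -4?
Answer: 34034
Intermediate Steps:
o(d, h) = -5*d/2 + 3*h/2 (o(d, h) = -((5*d - 4*h) + h)/2 = -((-4*h + 5*d) + h)/2 = -(-3*h + 5*d)/2 = -5*d/2 + 3*h/2)
p(n, L) = -7 + 7*L
2431*p(o(3, -1), 3) = 2431*(-7 + 7*3) = 2431*(-7 + 21) = 2431*14 = 34034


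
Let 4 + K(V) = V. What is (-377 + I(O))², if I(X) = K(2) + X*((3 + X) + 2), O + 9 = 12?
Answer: 126025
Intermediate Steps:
O = 3 (O = -9 + 12 = 3)
K(V) = -4 + V
I(X) = -2 + X*(5 + X) (I(X) = (-4 + 2) + X*((3 + X) + 2) = -2 + X*(5 + X))
(-377 + I(O))² = (-377 + (-2 + 3² + 5*3))² = (-377 + (-2 + 9 + 15))² = (-377 + 22)² = (-355)² = 126025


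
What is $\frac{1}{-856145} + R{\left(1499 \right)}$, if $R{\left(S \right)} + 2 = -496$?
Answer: $- \frac{426360211}{856145} \approx -498.0$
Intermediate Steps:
$R{\left(S \right)} = -498$ ($R{\left(S \right)} = -2 - 496 = -498$)
$\frac{1}{-856145} + R{\left(1499 \right)} = \frac{1}{-856145} - 498 = - \frac{1}{856145} - 498 = - \frac{426360211}{856145}$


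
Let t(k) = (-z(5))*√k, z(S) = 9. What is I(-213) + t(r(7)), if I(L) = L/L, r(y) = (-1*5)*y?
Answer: 1 - 9*I*√35 ≈ 1.0 - 53.245*I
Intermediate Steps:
r(y) = -5*y
I(L) = 1
t(k) = -9*√k (t(k) = (-1*9)*√k = -9*√k)
I(-213) + t(r(7)) = 1 - 9*I*√35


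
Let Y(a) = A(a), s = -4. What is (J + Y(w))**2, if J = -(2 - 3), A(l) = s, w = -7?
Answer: 9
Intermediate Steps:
A(l) = -4
J = 1 (J = -1*(-1) = 1)
Y(a) = -4
(J + Y(w))**2 = (1 - 4)**2 = (-3)**2 = 9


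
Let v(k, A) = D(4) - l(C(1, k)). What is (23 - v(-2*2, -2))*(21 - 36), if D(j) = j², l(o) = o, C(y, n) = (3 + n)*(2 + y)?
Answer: -60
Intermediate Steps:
C(y, n) = (2 + y)*(3 + n)
v(k, A) = 7 - 3*k (v(k, A) = 4² - (6 + 2*k + 3*1 + k*1) = 16 - (6 + 2*k + 3 + k) = 16 - (9 + 3*k) = 16 + (-9 - 3*k) = 7 - 3*k)
(23 - v(-2*2, -2))*(21 - 36) = (23 - (7 - (-6)*2))*(21 - 36) = (23 - (7 - 3*(-4)))*(-15) = (23 - (7 + 12))*(-15) = (23 - 1*19)*(-15) = (23 - 19)*(-15) = 4*(-15) = -60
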